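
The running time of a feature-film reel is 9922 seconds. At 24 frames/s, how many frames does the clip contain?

Frames = 9922 × 24 = 238128.

238128 frames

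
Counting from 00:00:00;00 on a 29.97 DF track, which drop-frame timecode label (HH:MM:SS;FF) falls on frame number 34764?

Each 10-minute DF block holds 10 × 60 × 30 − 9 × 2 = 17982 frames. 34764 ÷ 17982 → 1 full block, remainder 16782.
Within the partial block the first minute is 1800 frames and each further minute 1798, so 9 further minute boundaries passed. Total skipped labels = 18 × 1 + 2 × 9 = 36.
Non-drop label index = 34764 + 36 = 34800; at 30 labels/s that is 00:19:20:00, i.e. DF 00:19:20;00.

00:19:20;00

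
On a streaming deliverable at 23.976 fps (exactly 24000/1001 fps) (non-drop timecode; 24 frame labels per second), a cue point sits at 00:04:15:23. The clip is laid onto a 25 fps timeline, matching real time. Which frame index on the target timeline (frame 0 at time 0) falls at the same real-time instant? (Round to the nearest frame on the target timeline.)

frame 6405

Source frame index: (0×3600 + 4×60 + 15) × 24 + 23 = 6143.
Real time: 6143 / (24000/1001) = 6149143/24000 s.
Target frame: (6149143/24000) × (25) = 6149143/960 ≈ 6405.357 → 6405.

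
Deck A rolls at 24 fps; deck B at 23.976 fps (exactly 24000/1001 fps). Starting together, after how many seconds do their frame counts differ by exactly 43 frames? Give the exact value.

43043/24 seconds

The gap grows by |24000/1001 − 24| = 24/1001 frames per second.
Time for a 43-frame gap: 43 ÷ (24/1001) = 43043/24 s.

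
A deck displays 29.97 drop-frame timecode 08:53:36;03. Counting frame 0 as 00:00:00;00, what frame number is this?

Complete 10-minute blocks: 53, each 17982 frames → 953046.
Remaining 3 whole minutes in the current block: 1800 + 2 × 1798 = 5396 frames.
Within the current minute: 36 × 30 + 3 − 2 = 1081 (labels ;00/;01 skipped at this minute). Total = 953046 + 5396 + 1081 = 959523.

959523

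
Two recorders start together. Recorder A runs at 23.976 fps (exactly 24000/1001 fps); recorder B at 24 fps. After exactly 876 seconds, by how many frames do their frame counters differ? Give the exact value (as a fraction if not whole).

21024/1001 frames

A emits 24000/1001 × 876 = 21024000/1001 frames; B emits 24 × 876 = 21024.
Difference = 21024/1001 frames (≈ 21.0030); B is ahead of A.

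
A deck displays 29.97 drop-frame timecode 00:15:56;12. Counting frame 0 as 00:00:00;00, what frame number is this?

Complete 10-minute blocks: 1, each 17982 frames → 17982.
Remaining 5 whole minutes in the current block: 1800 + 4 × 1798 = 8992 frames.
Within the current minute: 56 × 30 + 12 − 2 = 1690 (labels ;00/;01 skipped at this minute). Total = 17982 + 8992 + 1690 = 28664.

28664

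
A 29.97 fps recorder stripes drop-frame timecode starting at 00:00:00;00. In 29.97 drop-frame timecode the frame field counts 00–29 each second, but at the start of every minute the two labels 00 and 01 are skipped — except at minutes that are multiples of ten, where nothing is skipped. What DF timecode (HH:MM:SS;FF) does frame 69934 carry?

Each 10-minute DF block holds 10 × 60 × 30 − 9 × 2 = 17982 frames. 69934 ÷ 17982 → 3 full blocks, remainder 15988.
Within the partial block the first minute is 1800 frames and each further minute 1798, so 8 further minute boundaries passed. Total skipped labels = 18 × 3 + 2 × 8 = 70.
Non-drop label index = 69934 + 70 = 70004; at 30 labels/s that is 00:38:53:14, i.e. DF 00:38:53;14.

00:38:53;14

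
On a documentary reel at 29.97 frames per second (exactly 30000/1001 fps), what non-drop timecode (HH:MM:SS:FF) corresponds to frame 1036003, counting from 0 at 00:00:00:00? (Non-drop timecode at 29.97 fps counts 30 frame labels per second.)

1036003 ÷ 30 = 34533 full seconds, remainder 13 frames.
34533 s = 9 h 35 min 33 s.
Timecode: 09:35:33:13.

09:35:33:13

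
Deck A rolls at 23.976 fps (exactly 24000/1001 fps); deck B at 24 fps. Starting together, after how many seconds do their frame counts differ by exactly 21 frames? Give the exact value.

875.875 seconds

The gap grows by |24 − 24000/1001| = 24/1001 frames per second.
Time for a 21-frame gap: 21 ÷ (24/1001) = 875.875 s.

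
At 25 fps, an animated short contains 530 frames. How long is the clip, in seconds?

21.2 seconds

Running time = 530 / (25) = 21.2 s.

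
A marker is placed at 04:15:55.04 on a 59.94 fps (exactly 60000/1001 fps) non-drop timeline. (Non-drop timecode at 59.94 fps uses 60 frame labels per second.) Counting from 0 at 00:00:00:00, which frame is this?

frame 921304

Total seconds to the label: (4 × 3600 + 15 × 60 + 55) = 15355.
Frame index = 15355 × 60 + 4 = 921304.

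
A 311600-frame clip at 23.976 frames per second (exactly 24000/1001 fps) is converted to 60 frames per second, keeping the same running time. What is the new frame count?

Target frames = source frames × (target rate / source rate) = 311600 × (60)/(24000/1001) = 311600 × 1001/400 = 779779.

779779 frames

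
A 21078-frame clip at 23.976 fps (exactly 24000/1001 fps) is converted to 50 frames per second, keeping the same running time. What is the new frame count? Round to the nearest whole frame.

Frames at target rate = 21078 × (50) / (24000/1001) = 3516513/80 ≈ 43956.412.
Nearest whole frame: 43956.

43956 frames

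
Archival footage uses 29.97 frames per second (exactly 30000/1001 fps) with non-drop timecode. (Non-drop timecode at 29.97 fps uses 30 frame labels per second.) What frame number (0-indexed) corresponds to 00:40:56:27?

frame 73707

Total seconds to the label: (0 × 3600 + 40 × 60 + 56) = 2456.
Frame index = 2456 × 30 + 27 = 73707.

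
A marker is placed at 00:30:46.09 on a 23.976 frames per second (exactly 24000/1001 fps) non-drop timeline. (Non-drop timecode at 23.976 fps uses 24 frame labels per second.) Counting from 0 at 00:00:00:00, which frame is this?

44313

Total seconds to the label: (0 × 3600 + 30 × 60 + 46) = 1846.
Frame index = 1846 × 24 + 9 = 44313.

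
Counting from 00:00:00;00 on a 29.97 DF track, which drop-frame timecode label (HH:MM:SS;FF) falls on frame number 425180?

03:56:26;26

Each 10-minute DF block holds 10 × 60 × 30 − 9 × 2 = 17982 frames. 425180 ÷ 17982 → 23 full blocks, remainder 11594.
Within the partial block the first minute is 1800 frames and each further minute 1798, so 6 further minute boundaries passed. Total skipped labels = 18 × 23 + 2 × 6 = 426.
Non-drop label index = 425180 + 426 = 425606; at 30 labels/s that is 03:56:26:26, i.e. DF 03:56:26;26.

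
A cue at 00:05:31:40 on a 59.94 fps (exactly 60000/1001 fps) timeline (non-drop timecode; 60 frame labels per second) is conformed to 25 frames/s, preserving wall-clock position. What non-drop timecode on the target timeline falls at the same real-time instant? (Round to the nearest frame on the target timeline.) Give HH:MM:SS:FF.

00:05:32:00

Source frame index: (0×3600 + 5×60 + 31) × 60 + 40 = 19900.
Real time: 19900 / (60000/1001) = 199199/600 s.
Target frame: (199199/600) × (25) = 199199/24 ≈ 8299.958 → 8300.
At 25 labels/s: frame 8300 → 00:05:32:00.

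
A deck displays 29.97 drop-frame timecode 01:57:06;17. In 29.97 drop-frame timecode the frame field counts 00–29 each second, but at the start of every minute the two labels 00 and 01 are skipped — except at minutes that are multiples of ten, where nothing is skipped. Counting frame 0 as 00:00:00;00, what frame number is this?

210585

Complete 10-minute blocks: 11, each 17982 frames → 197802.
Remaining 7 whole minutes in the current block: 1800 + 6 × 1798 = 12588 frames.
Within the current minute: 6 × 30 + 17 − 2 = 195 (labels ;00/;01 skipped at this minute). Total = 197802 + 12588 + 195 = 210585.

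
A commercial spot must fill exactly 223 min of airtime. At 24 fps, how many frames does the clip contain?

223 min = 13380 s.
Frames = 13380 × 24 = 321120.

321120 frames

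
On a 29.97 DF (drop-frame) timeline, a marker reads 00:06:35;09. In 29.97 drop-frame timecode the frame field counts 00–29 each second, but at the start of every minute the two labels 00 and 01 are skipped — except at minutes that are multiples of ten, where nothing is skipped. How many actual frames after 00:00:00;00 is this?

Complete 10-minute blocks: 0, each 17982 frames → 0.
Remaining 6 whole minutes in the current block: 1800 + 5 × 1798 = 10790 frames.
Within the current minute: 35 × 30 + 9 − 2 = 1057 (labels ;00/;01 skipped at this minute). Total = 0 + 10790 + 1057 = 11847.

11847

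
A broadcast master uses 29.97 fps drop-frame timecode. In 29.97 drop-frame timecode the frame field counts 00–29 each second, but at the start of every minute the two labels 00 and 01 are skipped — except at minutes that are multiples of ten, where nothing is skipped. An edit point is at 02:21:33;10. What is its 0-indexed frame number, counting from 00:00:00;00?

Complete 10-minute blocks: 14, each 17982 frames → 251748.
Remaining 1 whole minute in the current block: 1800 + 0 × 1798 = 1800 frames.
Within the current minute: 33 × 30 + 10 − 2 = 998 (labels ;00/;01 skipped at this minute). Total = 251748 + 1800 + 998 = 254546.

254546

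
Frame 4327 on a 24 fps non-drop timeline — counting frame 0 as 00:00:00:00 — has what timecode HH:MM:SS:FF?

00:03:00:07

4327 ÷ 24 = 180 full seconds, remainder 7 frames.
180 s = 0 h 3 min 0 s.
Timecode: 00:03:00:07.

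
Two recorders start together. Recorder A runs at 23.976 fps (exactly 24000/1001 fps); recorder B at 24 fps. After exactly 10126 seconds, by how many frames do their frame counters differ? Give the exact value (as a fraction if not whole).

243024/1001 frames

A emits 24000/1001 × 10126 = 243024000/1001 frames; B emits 24 × 10126 = 243024.
Difference = 243024/1001 frames (≈ 242.7812); B is ahead of A.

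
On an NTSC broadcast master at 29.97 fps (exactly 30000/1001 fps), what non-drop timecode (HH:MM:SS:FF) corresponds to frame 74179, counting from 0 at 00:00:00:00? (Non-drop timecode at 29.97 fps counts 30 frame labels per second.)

74179 ÷ 30 = 2472 full seconds, remainder 19 frames.
2472 s = 0 h 41 min 12 s.
Timecode: 00:41:12:19.

00:41:12:19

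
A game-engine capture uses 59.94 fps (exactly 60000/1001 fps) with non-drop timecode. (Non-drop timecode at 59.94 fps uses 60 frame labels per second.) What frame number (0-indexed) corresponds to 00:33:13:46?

frame 119626

Total seconds to the label: (0 × 3600 + 33 × 60 + 13) = 1993.
Frame index = 1993 × 60 + 46 = 119626.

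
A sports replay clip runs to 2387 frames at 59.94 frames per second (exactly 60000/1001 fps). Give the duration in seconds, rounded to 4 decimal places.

Running time = 2387 × 1001/60000 = 2389387/60000 s ≈ 39.8231 s.

39.8231 seconds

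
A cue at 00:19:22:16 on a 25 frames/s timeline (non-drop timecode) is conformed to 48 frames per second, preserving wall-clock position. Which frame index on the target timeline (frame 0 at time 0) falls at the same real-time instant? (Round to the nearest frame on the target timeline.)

Source frame index: (0×3600 + 19×60 + 22) × 25 + 16 = 29066.
Real time: 29066 / (25) = 29066/25 s.
Target frame: (29066/25) × (48) = 1395168/25 ≈ 55806.720 → 55807.

frame 55807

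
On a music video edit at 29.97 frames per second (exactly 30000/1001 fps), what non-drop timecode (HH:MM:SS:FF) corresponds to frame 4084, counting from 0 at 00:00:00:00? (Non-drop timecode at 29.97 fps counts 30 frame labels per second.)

4084 ÷ 30 = 136 full seconds, remainder 4 frames.
136 s = 0 h 2 min 16 s.
Timecode: 00:02:16:04.

00:02:16:04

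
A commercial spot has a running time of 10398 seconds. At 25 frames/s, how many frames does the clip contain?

Frames = 10398 × 25 = 259950.

259950 frames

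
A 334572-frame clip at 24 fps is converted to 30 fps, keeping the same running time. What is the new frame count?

418215 frames

Target frames = source frames × (target rate / source rate) = 334572 × (30)/(24) = 334572 × 5/4 = 418215.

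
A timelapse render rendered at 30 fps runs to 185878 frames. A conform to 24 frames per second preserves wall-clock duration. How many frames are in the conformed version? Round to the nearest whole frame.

Frames at target rate = 185878 × (24) / (30) = 743512/5 ≈ 148702.400.
Nearest whole frame: 148702.

148702 frames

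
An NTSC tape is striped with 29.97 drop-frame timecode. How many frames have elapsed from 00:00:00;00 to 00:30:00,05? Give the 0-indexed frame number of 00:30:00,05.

As if non-drop at 30 labels/s: (0 × 3600 + 30 × 60 + 0) × 30 + 5 = 54005.
Minute boundaries passed: 30; those not divisible by 10: 30 − 3 = 27; dropped labels = 2 × 27 = 54.
Actual frame index = 54005 − 54 = 53951.

53951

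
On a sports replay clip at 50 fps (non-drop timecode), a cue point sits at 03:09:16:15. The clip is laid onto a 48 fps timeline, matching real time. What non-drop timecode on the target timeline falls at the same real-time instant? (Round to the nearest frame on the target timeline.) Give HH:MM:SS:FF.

03:09:16:14

Source frame index: (3×3600 + 9×60 + 16) × 50 + 15 = 567815.
Real time: 567815 / (50) = 113563/10 s.
Target frame: (113563/10) × (48) = 2725512/5 ≈ 545102.400 → 545102.
At 48 labels/s: frame 545102 → 03:09:16:14.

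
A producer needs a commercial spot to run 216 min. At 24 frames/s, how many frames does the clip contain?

216 min = 12960 s.
Frames = 12960 × 24 = 311040.

311040 frames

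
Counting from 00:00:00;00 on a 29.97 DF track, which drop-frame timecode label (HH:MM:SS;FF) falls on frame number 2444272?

22:39:17;10

Ten DF minutes hold 17982 frames, so frame 2444272 lies in block 135 (frames 2427570–2445551) with 16702 frames into that block.
The block's first minute is 1800 frames and the rest 1798 each; 16702 frames reaches minute 9, so 135 × 18 + 9 × 2 = 2448 labels have been skipped so far.
Adding those back, label number 2444272 + 2448 = 2446720 at 30 labels/s is 81557 s + 10 f = 22 h 39 min 17 s frame 10, i.e. 22:39:17;10.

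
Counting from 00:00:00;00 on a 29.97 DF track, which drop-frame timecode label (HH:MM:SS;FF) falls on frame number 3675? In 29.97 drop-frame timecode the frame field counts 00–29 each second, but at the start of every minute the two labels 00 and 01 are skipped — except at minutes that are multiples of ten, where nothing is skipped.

Ten DF minutes hold 17982 frames, so frame 3675 lies in block 0 (frames 0–17981) with 3675 frames into that block.
The block's first minute is 1800 frames and the rest 1798 each; 3675 frames reaches minute 2, so 0 × 18 + 2 × 2 = 4 labels have been skipped so far.
Adding those back, label number 3675 + 4 = 3679 at 30 labels/s is 122 s + 19 f = 0 h 2 min 2 s frame 19, i.e. 00:02:02;19.

00:02:02;19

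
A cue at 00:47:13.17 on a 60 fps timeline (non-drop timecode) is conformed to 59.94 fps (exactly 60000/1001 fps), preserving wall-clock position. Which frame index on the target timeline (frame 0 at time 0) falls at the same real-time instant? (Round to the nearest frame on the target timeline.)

Source frame index: (0×3600 + 47×60 + 13) × 60 + 17 = 169997.
Real time: 169997 / (60) = 169997/60 s.
Target frame: (169997/60) × (60000/1001) = 169997000/1001 ≈ 169827.173 → 169827.

frame 169827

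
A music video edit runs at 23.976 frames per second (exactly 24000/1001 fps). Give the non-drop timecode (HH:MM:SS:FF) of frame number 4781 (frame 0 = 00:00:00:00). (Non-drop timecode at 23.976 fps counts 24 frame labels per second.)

00:03:19:05

4781 ÷ 24 = 199 full seconds, remainder 5 frames.
199 s = 0 h 3 min 19 s.
Timecode: 00:03:19:05.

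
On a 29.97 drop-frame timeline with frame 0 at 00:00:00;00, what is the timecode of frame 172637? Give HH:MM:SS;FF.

01:36:00;11

Each 10-minute DF block holds 10 × 60 × 30 − 9 × 2 = 17982 frames. 172637 ÷ 17982 → 9 full blocks, remainder 10799.
Within the partial block the first minute is 1800 frames and each further minute 1798, so 6 further minute boundaries passed. Total skipped labels = 18 × 9 + 2 × 6 = 174.
Non-drop label index = 172637 + 174 = 172811; at 30 labels/s that is 01:36:00:11, i.e. DF 01:36:00;11.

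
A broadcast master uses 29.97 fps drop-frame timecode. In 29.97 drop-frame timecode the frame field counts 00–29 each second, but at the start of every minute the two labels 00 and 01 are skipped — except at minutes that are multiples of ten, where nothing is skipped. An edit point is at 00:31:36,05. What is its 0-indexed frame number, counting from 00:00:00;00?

56829

Complete 10-minute blocks: 3, each 17982 frames → 53946.
Remaining 1 whole minute in the current block: 1800 + 0 × 1798 = 1800 frames.
Within the current minute: 36 × 30 + 5 − 2 = 1083 (labels ;00/;01 skipped at this minute). Total = 53946 + 1800 + 1083 = 56829.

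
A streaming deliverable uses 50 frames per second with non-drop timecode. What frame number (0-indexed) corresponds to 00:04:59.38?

14988

Total seconds to the label: (0 × 3600 + 4 × 60 + 59) = 299.
Frame index = 299 × 50 + 38 = 14988.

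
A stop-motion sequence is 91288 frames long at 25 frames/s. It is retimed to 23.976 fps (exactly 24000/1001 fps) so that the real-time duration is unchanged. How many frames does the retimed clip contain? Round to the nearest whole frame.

87549 frames

Frames at target rate = 91288 × (24000/1001) / (25) = 87636480/1001 ≈ 87548.931.
Nearest whole frame: 87549.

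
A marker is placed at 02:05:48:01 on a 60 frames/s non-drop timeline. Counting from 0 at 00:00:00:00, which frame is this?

Total seconds to the label: (2 × 3600 + 5 × 60 + 48) = 7548.
Frame index = 7548 × 60 + 1 = 452881.

frame 452881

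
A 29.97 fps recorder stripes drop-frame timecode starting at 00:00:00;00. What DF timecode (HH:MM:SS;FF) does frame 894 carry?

Each 10-minute DF block holds 10 × 60 × 30 − 9 × 2 = 17982 frames. 894 ÷ 17982 → 0 full blocks, remainder 894.
Within the partial block the first minute is 1800 frames and each further minute 1798, so 0 further minute boundaries passed. Total skipped labels = 18 × 0 + 2 × 0 = 0.
Non-drop label index = 894 + 0 = 894; at 30 labels/s that is 00:00:29:24, i.e. DF 00:00:29;24.

00:00:29;24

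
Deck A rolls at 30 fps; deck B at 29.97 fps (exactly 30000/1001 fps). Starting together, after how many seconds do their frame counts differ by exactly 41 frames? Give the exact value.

41041/30 seconds

The gap grows by |30000/1001 − 30| = 30/1001 frames per second.
Time for a 41-frame gap: 41 ÷ (30/1001) = 41041/30 s.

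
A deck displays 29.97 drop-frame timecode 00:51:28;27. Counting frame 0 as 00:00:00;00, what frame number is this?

As if non-drop at 30 labels/s: (0 × 3600 + 51 × 60 + 28) × 30 + 27 = 92667.
Minute boundaries passed: 51; those not divisible by 10: 51 − 5 = 46; dropped labels = 2 × 46 = 92.
Actual frame index = 92667 − 92 = 92575.

92575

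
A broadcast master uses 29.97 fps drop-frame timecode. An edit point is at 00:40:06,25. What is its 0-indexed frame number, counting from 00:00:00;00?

72133

Complete 10-minute blocks: 4, each 17982 frames → 71928.
Remaining 0 whole minutes in the current block: 0 frames.
Within the current minute: 6 × 30 + 25 = 205. Total = 71928 + 0 + 205 = 72133.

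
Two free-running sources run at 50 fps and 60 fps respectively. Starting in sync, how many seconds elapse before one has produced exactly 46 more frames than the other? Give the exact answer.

4.6 seconds

The gap grows by |60 − 50| = 10 frames per second.
Time for a 46-frame gap: 46 ÷ (10) = 4.6 s.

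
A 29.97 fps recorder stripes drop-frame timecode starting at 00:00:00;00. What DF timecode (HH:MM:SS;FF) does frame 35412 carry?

00:19:41;18

Ten DF minutes hold 17982 frames, so frame 35412 lies in block 1 (frames 17982–35963) with 17430 frames into that block.
The block's first minute is 1800 frames and the rest 1798 each; 17430 frames reaches minute 9, so 1 × 18 + 9 × 2 = 36 labels have been skipped so far.
Adding those back, label number 35412 + 36 = 35448 at 30 labels/s is 1181 s + 18 f = 0 h 19 min 41 s frame 18, i.e. 00:19:41;18.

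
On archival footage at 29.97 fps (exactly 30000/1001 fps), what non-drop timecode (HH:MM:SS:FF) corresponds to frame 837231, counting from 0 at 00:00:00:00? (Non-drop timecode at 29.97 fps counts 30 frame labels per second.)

07:45:07:21

837231 ÷ 30 = 27907 full seconds, remainder 21 frames.
27907 s = 7 h 45 min 7 s.
Timecode: 07:45:07:21.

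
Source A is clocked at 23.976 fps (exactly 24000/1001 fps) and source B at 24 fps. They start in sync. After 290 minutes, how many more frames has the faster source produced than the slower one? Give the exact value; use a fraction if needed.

417600/1001 frames

290 min = 17400 s.
A emits 24000/1001 × 17400 = 417600000/1001 frames; B emits 24 × 17400 = 417600.
Difference = 417600/1001 frames (≈ 417.1828); B is ahead of A.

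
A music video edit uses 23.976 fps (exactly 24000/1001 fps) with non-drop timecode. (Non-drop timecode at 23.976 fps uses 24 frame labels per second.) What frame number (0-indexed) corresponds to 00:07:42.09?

Total seconds to the label: (0 × 3600 + 7 × 60 + 42) = 462.
Frame index = 462 × 24 + 9 = 11097.

11097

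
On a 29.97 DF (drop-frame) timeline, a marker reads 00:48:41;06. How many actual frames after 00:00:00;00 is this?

Complete 10-minute blocks: 4, each 17982 frames → 71928.
Remaining 8 whole minutes in the current block: 1800 + 7 × 1798 = 14386 frames.
Within the current minute: 41 × 30 + 6 − 2 = 1234 (labels ;00/;01 skipped at this minute). Total = 71928 + 14386 + 1234 = 87548.

87548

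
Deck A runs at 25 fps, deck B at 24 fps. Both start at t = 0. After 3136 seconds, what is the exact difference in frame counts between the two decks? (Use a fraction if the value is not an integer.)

3136 frames

A emits 25 × 3136 = 78400 frames; B emits 24 × 3136 = 75264.
Difference = 3136 frames; B is behind A.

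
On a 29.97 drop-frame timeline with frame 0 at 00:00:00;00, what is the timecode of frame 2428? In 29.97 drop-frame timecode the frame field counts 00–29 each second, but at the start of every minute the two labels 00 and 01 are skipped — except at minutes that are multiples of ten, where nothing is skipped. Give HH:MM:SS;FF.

Each 10-minute DF block holds 10 × 60 × 30 − 9 × 2 = 17982 frames. 2428 ÷ 17982 → 0 full blocks, remainder 2428.
Within the partial block the first minute is 1800 frames and each further minute 1798, so 1 further minute boundary passed. Total skipped labels = 18 × 0 + 2 × 1 = 2.
Non-drop label index = 2428 + 2 = 2430; at 30 labels/s that is 00:01:21:00, i.e. DF 00:01:21;00.

00:01:21;00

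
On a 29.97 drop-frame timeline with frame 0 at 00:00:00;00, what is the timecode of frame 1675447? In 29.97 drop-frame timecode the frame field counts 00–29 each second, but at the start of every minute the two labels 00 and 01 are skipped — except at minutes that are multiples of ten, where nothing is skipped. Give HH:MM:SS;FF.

Ten DF minutes hold 17982 frames, so frame 1675447 lies in block 93 (frames 1672326–1690307) with 3121 frames into that block.
The block's first minute is 1800 frames and the rest 1798 each; 3121 frames reaches minute 1, so 93 × 18 + 1 × 2 = 1676 labels have been skipped so far.
Adding those back, label number 1675447 + 1676 = 1677123 at 30 labels/s is 55904 s + 3 f = 15 h 31 min 44 s frame 3, i.e. 15:31:44;03.

15:31:44;03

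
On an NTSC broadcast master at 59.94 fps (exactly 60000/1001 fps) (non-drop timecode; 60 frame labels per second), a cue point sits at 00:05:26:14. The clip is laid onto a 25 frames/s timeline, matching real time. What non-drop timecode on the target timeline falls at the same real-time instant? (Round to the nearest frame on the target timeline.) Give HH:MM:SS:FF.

Source frame index: (0×3600 + 5×60 + 26) × 60 + 14 = 19574.
Real time: 19574 / (60000/1001) = 9796787/30000 s.
Target frame: (9796787/30000) × (25) = 9796787/1200 ≈ 8163.989 → 8164.
At 25 labels/s: frame 8164 → 00:05:26:14.

00:05:26:14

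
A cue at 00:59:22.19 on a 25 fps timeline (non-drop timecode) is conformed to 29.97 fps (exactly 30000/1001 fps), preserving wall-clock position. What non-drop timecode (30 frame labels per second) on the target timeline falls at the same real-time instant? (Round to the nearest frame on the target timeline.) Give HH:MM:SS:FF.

00:59:19:06

Source frame index: (0×3600 + 59×60 + 22) × 25 + 19 = 89069.
Real time: 89069 / (25) = 89069/25 s.
Target frame: (89069/25) × (30000/1001) = 106882800/1001 ≈ 106776.024 → 106776.
At 30 labels/s: frame 106776 → 00:59:19:06.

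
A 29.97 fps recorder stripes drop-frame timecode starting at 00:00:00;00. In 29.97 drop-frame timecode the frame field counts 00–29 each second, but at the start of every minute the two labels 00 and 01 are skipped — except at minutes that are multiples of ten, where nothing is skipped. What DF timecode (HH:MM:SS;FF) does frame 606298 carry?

05:37:10;06

Ten DF minutes hold 17982 frames, so frame 606298 lies in block 33 (frames 593406–611387) with 12892 frames into that block.
The block's first minute is 1800 frames and the rest 1798 each; 12892 frames reaches minute 7, so 33 × 18 + 7 × 2 = 608 labels have been skipped so far.
Adding those back, label number 606298 + 608 = 606906 at 30 labels/s is 20230 s + 6 f = 5 h 37 min 10 s frame 6, i.e. 05:37:10;06.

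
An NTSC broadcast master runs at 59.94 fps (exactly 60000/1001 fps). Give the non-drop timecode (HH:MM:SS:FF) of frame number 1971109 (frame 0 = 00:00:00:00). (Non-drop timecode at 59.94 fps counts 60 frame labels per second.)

09:07:31:49

1971109 ÷ 60 = 32851 full seconds, remainder 49 frames.
32851 s = 9 h 7 min 31 s.
Timecode: 09:07:31:49.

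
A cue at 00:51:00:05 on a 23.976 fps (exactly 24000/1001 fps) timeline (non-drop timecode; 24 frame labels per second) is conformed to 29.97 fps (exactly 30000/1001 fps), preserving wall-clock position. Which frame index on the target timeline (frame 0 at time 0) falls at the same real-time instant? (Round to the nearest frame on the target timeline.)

Source frame index: (0×3600 + 51×60 + 0) × 24 + 5 = 73445.
Real time: 73445 / (24000/1001) = 14703689/4800 s.
Target frame: (14703689/4800) × (30000/1001) = 367225/4 ≈ 91806.250 → 91806.

frame 91806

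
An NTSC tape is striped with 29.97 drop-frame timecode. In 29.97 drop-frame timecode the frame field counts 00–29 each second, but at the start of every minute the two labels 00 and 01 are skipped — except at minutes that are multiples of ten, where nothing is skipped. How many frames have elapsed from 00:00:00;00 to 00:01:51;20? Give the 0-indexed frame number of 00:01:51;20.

Complete 10-minute blocks: 0, each 17982 frames → 0.
Remaining 1 whole minute in the current block: 1800 + 0 × 1798 = 1800 frames.
Within the current minute: 51 × 30 + 20 − 2 = 1548 (labels ;00/;01 skipped at this minute). Total = 0 + 1800 + 1548 = 3348.

3348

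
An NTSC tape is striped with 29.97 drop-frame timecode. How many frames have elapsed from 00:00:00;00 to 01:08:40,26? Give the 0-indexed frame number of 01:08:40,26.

123502

As if non-drop at 30 labels/s: (1 × 3600 + 8 × 60 + 40) × 30 + 26 = 123626.
Minute boundaries passed: 68; those not divisible by 10: 68 − 6 = 62; dropped labels = 2 × 62 = 124.
Actual frame index = 123626 − 124 = 123502.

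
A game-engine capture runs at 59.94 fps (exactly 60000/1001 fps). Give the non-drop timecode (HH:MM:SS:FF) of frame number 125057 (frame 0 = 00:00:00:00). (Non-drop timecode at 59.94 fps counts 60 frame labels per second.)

125057 ÷ 60 = 2084 full seconds, remainder 17 frames.
2084 s = 0 h 34 min 44 s.
Timecode: 00:34:44:17.

00:34:44:17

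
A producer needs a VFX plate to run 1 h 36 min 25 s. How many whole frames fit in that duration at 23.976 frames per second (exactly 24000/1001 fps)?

138701 frames

1 h 36 min 25 s = 5785 s.
Frames = 5785 × 24000/1001 = 10680000/77 ≈ 138701.2987.
Complete frames: 138701.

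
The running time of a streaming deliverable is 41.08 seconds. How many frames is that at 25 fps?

Frames = 41.08 × 25 = 1027.

1027 frames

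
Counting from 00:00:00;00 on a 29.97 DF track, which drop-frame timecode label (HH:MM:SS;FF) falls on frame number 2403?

Each 10-minute DF block holds 10 × 60 × 30 − 9 × 2 = 17982 frames. 2403 ÷ 17982 → 0 full blocks, remainder 2403.
Within the partial block the first minute is 1800 frames and each further minute 1798, so 1 further minute boundary passed. Total skipped labels = 18 × 0 + 2 × 1 = 2.
Non-drop label index = 2403 + 2 = 2405; at 30 labels/s that is 00:01:20:05, i.e. DF 00:01:20;05.

00:01:20;05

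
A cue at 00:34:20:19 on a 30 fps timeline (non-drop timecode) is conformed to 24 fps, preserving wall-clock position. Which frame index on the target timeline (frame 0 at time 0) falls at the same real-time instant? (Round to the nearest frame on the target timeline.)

Source frame index: (0×3600 + 34×60 + 20) × 30 + 19 = 61819.
Real time: 61819 / (30) = 61819/30 s.
Target frame: (61819/30) × (24) = 247276/5 ≈ 49455.200 → 49455.

frame 49455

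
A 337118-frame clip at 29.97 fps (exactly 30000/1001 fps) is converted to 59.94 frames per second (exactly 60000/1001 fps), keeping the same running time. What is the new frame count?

Target frames = source frames × (target rate / source rate) = 337118 × (60000/1001)/(30000/1001) = 337118 × 2 = 674236.

674236 frames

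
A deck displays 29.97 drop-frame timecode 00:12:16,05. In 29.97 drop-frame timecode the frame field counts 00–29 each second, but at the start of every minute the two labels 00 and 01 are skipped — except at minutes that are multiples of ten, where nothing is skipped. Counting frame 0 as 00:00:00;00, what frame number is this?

22063

As if non-drop at 30 labels/s: (0 × 3600 + 12 × 60 + 16) × 30 + 5 = 22085.
Minute boundaries passed: 12; those not divisible by 10: 12 − 1 = 11; dropped labels = 2 × 11 = 22.
Actual frame index = 22085 − 22 = 22063.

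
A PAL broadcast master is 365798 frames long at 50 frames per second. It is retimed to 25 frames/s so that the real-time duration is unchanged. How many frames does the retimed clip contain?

Target frames = source frames × (target rate / source rate) = 365798 × (25)/(50) = 365798 × 1/2 = 182899.

182899 frames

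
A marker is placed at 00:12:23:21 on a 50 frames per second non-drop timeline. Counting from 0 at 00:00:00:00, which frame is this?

Total seconds to the label: (0 × 3600 + 12 × 60 + 23) = 743.
Frame index = 743 × 50 + 21 = 37171.

37171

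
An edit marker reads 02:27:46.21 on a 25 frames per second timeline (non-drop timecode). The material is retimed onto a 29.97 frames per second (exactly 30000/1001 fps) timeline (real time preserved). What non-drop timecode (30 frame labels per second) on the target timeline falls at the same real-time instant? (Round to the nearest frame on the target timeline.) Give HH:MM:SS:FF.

02:27:37:29

Source frame index: (2×3600 + 27×60 + 46) × 25 + 21 = 221671.
Real time: 221671 / (25) = 221671/25 s.
Target frame: (221671/25) × (30000/1001) = 266005200/1001 ≈ 265739.461 → 265739.
At 30 labels/s: frame 265739 → 02:27:37:29.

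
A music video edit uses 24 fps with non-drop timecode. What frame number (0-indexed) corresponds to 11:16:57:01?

974809

Total seconds to the label: (11 × 3600 + 16 × 60 + 57) = 40617.
Frame index = 40617 × 24 + 1 = 974809.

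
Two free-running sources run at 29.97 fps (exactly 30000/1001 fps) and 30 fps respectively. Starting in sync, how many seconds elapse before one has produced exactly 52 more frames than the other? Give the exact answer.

26026/15 seconds

The gap grows by |30 − 30000/1001| = 30/1001 frames per second.
Time for a 52-frame gap: 52 ÷ (30/1001) = 26026/15 s.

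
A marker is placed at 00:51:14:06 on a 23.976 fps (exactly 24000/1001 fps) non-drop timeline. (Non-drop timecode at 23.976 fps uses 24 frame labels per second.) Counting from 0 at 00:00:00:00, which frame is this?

73782

Total seconds to the label: (0 × 3600 + 51 × 60 + 14) = 3074.
Frame index = 3074 × 24 + 6 = 73782.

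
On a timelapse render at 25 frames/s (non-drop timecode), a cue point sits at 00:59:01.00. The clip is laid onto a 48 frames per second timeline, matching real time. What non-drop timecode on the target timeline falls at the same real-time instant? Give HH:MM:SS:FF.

00:59:01:00

Source frame index: (0×3600 + 59×60 + 1) × 25 + 0 = 88525.
Real time: 88525 / (25) = 3541 s.
Target frame: (3541) × (48) = 169968.
At 48 labels/s: frame 169968 → 00:59:01:00.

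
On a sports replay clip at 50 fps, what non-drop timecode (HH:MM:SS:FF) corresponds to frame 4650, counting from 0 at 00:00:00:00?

00:01:33:00

4650 ÷ 50 = 93 full seconds, remainder 0 frames.
93 s = 0 h 1 min 33 s.
Timecode: 00:01:33:00.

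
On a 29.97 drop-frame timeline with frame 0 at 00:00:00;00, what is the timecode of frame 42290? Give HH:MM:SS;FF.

Each 10-minute DF block holds 10 × 60 × 30 − 9 × 2 = 17982 frames. 42290 ÷ 17982 → 2 full blocks, remainder 6326.
Within the partial block the first minute is 1800 frames and each further minute 1798, so 3 further minute boundaries passed. Total skipped labels = 18 × 2 + 2 × 3 = 42.
Non-drop label index = 42290 + 42 = 42332; at 30 labels/s that is 00:23:31:02, i.e. DF 00:23:31;02.

00:23:31;02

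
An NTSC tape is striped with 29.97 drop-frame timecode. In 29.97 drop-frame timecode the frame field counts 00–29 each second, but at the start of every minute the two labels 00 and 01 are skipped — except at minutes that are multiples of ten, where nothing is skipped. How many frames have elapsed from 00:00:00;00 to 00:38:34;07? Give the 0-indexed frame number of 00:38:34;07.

69357

As if non-drop at 30 labels/s: (0 × 3600 + 38 × 60 + 34) × 30 + 7 = 69427.
Minute boundaries passed: 38; those not divisible by 10: 38 − 3 = 35; dropped labels = 2 × 35 = 70.
Actual frame index = 69427 − 70 = 69357.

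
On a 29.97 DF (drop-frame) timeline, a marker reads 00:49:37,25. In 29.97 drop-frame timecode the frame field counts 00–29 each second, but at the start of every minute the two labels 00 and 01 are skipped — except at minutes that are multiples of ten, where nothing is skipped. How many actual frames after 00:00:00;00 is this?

Complete 10-minute blocks: 4, each 17982 frames → 71928.
Remaining 9 whole minutes in the current block: 1800 + 8 × 1798 = 16184 frames.
Within the current minute: 37 × 30 + 25 − 2 = 1133 (labels ;00/;01 skipped at this minute). Total = 71928 + 16184 + 1133 = 89245.

89245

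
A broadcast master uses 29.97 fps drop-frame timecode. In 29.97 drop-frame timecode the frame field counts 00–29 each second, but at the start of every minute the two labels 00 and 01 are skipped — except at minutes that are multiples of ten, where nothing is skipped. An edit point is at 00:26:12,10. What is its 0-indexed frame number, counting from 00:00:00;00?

47122

Complete 10-minute blocks: 2, each 17982 frames → 35964.
Remaining 6 whole minutes in the current block: 1800 + 5 × 1798 = 10790 frames.
Within the current minute: 12 × 30 + 10 − 2 = 368 (labels ;00/;01 skipped at this minute). Total = 35964 + 10790 + 368 = 47122.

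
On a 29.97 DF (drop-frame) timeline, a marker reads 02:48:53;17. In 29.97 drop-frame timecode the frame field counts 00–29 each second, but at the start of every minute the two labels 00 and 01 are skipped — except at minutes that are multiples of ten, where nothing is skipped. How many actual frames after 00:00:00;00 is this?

Complete 10-minute blocks: 16, each 17982 frames → 287712.
Remaining 8 whole minutes in the current block: 1800 + 7 × 1798 = 14386 frames.
Within the current minute: 53 × 30 + 17 − 2 = 1605 (labels ;00/;01 skipped at this minute). Total = 287712 + 14386 + 1605 = 303703.

303703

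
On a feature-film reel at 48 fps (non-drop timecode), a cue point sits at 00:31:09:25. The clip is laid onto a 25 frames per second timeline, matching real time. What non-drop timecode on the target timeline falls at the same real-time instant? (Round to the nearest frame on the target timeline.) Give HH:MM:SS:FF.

00:31:09:13

Source frame index: (0×3600 + 31×60 + 9) × 48 + 25 = 89737.
Real time: 89737 / (48) = 89737/48 s.
Target frame: (89737/48) × (25) = 2243425/48 ≈ 46738.021 → 46738.
At 25 labels/s: frame 46738 → 00:31:09:13.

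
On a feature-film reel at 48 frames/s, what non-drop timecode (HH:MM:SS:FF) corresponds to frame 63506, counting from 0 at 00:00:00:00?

63506 ÷ 48 = 1323 full seconds, remainder 2 frames.
1323 s = 0 h 22 min 3 s.
Timecode: 00:22:03:02.

00:22:03:02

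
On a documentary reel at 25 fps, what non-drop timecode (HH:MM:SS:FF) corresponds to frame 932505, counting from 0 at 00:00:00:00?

10:21:40:05

932505 ÷ 25 = 37300 full seconds, remainder 5 frames.
37300 s = 10 h 21 min 40 s.
Timecode: 10:21:40:05.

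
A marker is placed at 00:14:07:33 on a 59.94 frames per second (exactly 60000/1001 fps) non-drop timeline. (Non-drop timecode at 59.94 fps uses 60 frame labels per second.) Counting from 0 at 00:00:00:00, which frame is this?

Total seconds to the label: (0 × 3600 + 14 × 60 + 7) = 847.
Frame index = 847 × 60 + 33 = 50853.

frame 50853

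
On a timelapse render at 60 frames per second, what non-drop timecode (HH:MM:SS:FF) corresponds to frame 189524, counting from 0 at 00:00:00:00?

189524 ÷ 60 = 3158 full seconds, remainder 44 frames.
3158 s = 0 h 52 min 38 s.
Timecode: 00:52:38:44.

00:52:38:44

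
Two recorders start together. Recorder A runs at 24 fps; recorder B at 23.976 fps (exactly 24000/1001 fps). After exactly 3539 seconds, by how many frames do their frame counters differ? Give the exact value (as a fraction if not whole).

84936/1001 frames

A emits 24 × 3539 = 84936 frames; B emits 24000/1001 × 3539 = 84936000/1001.
Difference = 84936/1001 frames (≈ 84.8511); B is behind A.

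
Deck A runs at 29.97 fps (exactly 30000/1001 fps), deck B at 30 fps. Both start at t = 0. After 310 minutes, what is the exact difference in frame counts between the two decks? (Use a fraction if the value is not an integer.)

558000/1001 frames

310 min = 18600 s.
A emits 30000/1001 × 18600 = 558000000/1001 frames; B emits 30 × 18600 = 558000.
Difference = 558000/1001 frames (≈ 557.4426); B is ahead of A.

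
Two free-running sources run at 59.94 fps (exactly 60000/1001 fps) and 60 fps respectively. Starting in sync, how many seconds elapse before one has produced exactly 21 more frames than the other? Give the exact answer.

350.35 seconds

The gap grows by |60 − 60000/1001| = 60/1001 frames per second.
Time for a 21-frame gap: 21 ÷ (60/1001) = 350.35 s.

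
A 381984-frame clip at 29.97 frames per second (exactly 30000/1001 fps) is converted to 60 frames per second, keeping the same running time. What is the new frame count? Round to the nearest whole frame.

764732 frames

Frames at target rate = 381984 × (60) / (30000/1001) = 95591496/125 ≈ 764731.968.
Nearest whole frame: 764732.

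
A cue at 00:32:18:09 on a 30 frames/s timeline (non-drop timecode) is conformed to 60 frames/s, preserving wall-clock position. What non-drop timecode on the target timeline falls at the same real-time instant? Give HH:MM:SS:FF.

Source frame index: (0×3600 + 32×60 + 18) × 30 + 9 = 58149.
Real time: 58149 / (30) = 19383/10 s.
Target frame: (19383/10) × (60) = 116298.
At 60 labels/s: frame 116298 → 00:32:18:18.

00:32:18:18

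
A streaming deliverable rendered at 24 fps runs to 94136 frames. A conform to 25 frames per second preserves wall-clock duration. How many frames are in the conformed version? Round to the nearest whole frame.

98058 frames

Frames at target rate = 94136 × (25) / (24) = 294175/3 ≈ 98058.333.
Nearest whole frame: 98058.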